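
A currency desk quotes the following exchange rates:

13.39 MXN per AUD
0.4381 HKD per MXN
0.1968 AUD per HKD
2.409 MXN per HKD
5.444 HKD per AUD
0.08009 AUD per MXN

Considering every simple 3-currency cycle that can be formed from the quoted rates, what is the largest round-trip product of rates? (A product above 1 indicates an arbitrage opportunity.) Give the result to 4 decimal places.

1.1545

MXN→HKD→AUD→MXN: 0.4381 × 0.1968 × 13.39 = 1.15446
MXN→AUD→HKD→MXN: 0.08009 × 5.444 × 2.409 = 1.05035
Maximum is MXN→HKD→AUD→MXN at 1.1545; arbitrage exists.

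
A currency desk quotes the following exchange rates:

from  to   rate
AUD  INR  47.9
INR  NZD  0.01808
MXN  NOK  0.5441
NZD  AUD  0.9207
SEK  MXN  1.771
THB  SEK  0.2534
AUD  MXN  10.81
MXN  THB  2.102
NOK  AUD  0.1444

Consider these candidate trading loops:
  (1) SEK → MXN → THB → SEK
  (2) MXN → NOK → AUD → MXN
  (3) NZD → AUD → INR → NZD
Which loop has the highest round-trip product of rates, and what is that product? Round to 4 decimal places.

(1) 1.771 × 2.102 × 0.2534 = 0.94332
(2) 0.5441 × 0.1444 × 10.81 = 0.84932
(3) 0.9207 × 47.9 × 0.01808 = 0.79736
Highest is cycle (1) at 0.9433 (≤1, no arbitrage).

0.9433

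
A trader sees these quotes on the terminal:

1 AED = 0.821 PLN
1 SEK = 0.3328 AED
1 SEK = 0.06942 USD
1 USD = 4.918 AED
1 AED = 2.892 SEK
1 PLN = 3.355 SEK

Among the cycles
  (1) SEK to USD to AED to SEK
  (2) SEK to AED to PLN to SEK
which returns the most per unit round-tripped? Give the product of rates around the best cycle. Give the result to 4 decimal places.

0.9874

(1) 0.06942 × 4.918 × 2.892 = 0.98735
(2) 0.3328 × 0.821 × 3.355 = 0.91668
Highest is cycle (1) at 0.9874 (≤1, no arbitrage).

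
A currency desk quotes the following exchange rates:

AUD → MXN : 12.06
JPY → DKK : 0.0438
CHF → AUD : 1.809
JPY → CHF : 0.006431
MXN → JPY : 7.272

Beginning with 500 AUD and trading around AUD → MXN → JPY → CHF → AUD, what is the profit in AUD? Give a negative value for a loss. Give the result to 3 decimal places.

500 AUD × 12.06 = 6030 MXN
6030 MXN × 7.272 = 43850.16 JPY
43850.16 JPY × 0.006431 = 282.00037896 CHF
282.00037896 CHF × 1.809 = 510.13868553864 AUD
Net change: 510.13868553864 − 500 = 10.13868553864 AUD

10.139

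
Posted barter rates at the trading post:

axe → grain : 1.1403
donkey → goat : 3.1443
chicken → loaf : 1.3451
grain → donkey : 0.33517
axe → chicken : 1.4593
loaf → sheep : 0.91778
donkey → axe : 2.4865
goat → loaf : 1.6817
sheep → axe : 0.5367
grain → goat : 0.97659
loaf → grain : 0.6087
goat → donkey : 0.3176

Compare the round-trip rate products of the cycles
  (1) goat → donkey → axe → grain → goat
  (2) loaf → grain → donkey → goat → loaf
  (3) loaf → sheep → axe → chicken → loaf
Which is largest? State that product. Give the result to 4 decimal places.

(1) 0.3176 × 2.4865 × 1.1403 × 0.97659 = 0.87943
(2) 0.6087 × 0.33517 × 3.1443 × 1.6817 = 1.07880
(3) 0.91778 × 0.5367 × 1.4593 × 1.3451 = 0.96687
Highest is cycle (2) at 1.0788 (>1, arbitrage).

1.0788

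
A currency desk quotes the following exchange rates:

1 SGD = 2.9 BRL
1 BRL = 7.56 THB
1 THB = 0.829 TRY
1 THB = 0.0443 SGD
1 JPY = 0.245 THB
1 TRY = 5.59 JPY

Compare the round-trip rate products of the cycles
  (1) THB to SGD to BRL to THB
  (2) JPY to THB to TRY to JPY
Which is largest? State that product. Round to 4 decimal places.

1.1354

(1) 0.0443 × 2.9 × 7.56 = 0.97123
(2) 0.245 × 0.829 × 5.59 = 1.13536
Highest is cycle (2) at 1.1354 (>1, arbitrage).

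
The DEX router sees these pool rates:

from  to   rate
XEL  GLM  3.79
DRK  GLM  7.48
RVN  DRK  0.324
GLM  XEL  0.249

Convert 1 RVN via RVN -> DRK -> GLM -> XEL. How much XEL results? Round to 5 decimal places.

0.60346

1 RVN × 0.324 = 0.324 DRK
0.324 DRK × 7.48 = 2.42352 GLM
2.42352 GLM × 0.249 = 0.60345648 XEL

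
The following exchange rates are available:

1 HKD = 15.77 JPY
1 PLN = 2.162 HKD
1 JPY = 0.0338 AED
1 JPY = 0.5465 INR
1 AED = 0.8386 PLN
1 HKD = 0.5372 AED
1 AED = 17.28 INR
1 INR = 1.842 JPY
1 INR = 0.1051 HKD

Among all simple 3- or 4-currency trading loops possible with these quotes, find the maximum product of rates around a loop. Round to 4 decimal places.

INR→JPY→AED→INR: 1.842 × 0.0338 × 17.28 = 1.07585
INR→HKD→AED→INR: 0.1051 × 0.5372 × 17.28 = 0.97562
PLN→HKD→AED→PLN: 2.162 × 0.5372 × 0.8386 = 0.97397
INR→HKD→JPY→AED→INR: 0.1051 × 15.77 × 0.0338 × 17.28 = 0.96804
PLN→HKD→JPY→AED→PLN: 2.162 × 15.77 × 0.0338 × 0.8386 = 0.96640
INR→HKD→JPY→INR: 0.1051 × 15.77 × 0.5465 = 0.90578
Maximum is INR→JPY→AED→INR at 1.0758; arbitrage exists.

1.0758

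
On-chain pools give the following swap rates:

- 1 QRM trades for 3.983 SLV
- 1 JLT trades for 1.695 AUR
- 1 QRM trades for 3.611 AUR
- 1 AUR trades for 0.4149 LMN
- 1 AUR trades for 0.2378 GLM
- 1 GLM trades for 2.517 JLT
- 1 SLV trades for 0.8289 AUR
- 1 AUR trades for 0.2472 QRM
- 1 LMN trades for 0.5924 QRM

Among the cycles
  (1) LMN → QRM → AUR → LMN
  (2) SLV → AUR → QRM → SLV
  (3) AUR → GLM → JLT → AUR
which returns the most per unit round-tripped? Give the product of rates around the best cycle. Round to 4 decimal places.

(1) 0.5924 × 3.611 × 0.4149 = 0.88754
(2) 0.8289 × 0.2472 × 3.983 = 0.81613
(3) 0.2378 × 2.517 × 1.695 = 1.01453
Highest is cycle (3) at 1.0145 (>1, arbitrage).

1.0145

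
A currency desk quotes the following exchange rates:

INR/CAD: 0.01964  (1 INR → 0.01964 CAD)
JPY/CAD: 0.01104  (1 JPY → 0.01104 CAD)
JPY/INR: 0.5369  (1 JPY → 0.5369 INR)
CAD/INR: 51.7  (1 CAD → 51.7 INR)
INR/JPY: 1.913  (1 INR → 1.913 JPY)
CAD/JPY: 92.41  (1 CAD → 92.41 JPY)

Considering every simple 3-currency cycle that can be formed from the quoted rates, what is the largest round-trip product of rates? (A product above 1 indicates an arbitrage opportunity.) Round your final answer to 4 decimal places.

CAD→INR→JPY→CAD: 51.7 × 1.913 × 0.01104 = 1.09188
CAD→JPY→INR→CAD: 92.41 × 0.5369 × 0.01964 = 0.97444
Maximum is CAD→INR→JPY→CAD at 1.0919; arbitrage exists.

1.0919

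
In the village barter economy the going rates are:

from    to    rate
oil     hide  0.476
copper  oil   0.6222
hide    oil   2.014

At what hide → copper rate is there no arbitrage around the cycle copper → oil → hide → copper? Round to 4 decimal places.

3.3765

Known legs of the cycle: 0.6222 × 0.476 = 0.2961672
For no arbitrage the full-cycle product must be 1, so the missing rate is 1 / 0.2961672 ≈ 3.376471.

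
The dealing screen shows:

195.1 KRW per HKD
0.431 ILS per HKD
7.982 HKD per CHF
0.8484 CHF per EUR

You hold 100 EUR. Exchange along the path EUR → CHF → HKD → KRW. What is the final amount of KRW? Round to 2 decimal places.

100 EUR × 0.8484 = 84.84 CHF
84.84 CHF × 7.982 = 677.19288 HKD
677.19288 HKD × 195.1 = 132120.330888 KRW

132120.33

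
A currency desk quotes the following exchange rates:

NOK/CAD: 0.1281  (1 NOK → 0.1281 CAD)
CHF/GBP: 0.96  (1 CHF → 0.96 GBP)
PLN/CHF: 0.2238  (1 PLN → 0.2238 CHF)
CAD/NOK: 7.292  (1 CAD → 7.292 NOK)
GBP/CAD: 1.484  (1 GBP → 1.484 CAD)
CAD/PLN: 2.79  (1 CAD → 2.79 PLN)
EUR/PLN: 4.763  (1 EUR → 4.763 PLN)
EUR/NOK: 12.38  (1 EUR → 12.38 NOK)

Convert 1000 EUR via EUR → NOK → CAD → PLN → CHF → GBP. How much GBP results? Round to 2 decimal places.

1000 EUR × 12.38 = 12380 NOK
12380 NOK × 0.1281 = 1585.878 CAD
1585.878 CAD × 2.79 = 4424.59962 PLN
4424.59962 PLN × 0.2238 = 990.225394956 CHF
990.225394956 CHF × 0.96 = 950.61637915776 GBP

950.62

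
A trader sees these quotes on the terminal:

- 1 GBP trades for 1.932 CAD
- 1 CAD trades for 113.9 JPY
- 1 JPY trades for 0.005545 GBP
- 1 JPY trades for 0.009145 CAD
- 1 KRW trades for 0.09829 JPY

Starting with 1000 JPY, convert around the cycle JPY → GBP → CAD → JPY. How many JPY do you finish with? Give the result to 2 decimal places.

1220.20

1000 JPY × 0.005545 = 5.545 GBP
5.545 GBP × 1.932 = 10.71294 CAD
10.71294 CAD × 113.9 = 1220.203866 JPY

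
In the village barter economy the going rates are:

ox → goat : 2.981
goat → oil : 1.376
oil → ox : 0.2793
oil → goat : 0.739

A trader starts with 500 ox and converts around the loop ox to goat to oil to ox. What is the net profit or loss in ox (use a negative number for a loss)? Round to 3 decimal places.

500 ox × 2.981 = 1490.5 goat
1490.5 goat × 1.376 = 2050.928 oil
2050.928 oil × 0.2793 = 572.8241904 ox
Net change: 572.8241904 − 500 = 72.8241904 ox

72.824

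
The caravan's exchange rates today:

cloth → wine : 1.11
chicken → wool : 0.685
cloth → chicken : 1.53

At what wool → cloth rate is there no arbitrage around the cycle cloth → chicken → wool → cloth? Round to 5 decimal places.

Known legs of the cycle: 1.53 × 0.685 = 1.04805
For no arbitrage the full-cycle product must be 1, so the missing rate is 1 / 1.04805 ≈ 0.9541530.

0.95415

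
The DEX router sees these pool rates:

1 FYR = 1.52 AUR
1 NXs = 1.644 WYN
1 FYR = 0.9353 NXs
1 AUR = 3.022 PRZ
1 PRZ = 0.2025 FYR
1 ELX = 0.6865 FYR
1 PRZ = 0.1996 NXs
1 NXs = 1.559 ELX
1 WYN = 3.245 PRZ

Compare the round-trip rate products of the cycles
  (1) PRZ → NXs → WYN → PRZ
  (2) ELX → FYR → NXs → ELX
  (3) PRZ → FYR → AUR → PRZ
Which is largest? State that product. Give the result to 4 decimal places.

1.0648

(1) 0.1996 × 1.644 × 3.245 = 1.06482
(2) 0.6865 × 0.9353 × 1.559 = 1.00101
(3) 0.2025 × 1.52 × 3.022 = 0.93017
Highest is cycle (1) at 1.0648 (>1, arbitrage).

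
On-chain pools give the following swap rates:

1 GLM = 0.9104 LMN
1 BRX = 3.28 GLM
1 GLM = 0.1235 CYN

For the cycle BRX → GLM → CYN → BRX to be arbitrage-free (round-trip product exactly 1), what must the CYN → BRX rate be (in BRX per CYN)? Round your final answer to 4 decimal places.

2.4686

Known legs of the cycle: 3.28 × 0.1235 = 0.40508
For no arbitrage the full-cycle product must be 1, so the missing rate is 1 / 0.40508 ≈ 2.468648.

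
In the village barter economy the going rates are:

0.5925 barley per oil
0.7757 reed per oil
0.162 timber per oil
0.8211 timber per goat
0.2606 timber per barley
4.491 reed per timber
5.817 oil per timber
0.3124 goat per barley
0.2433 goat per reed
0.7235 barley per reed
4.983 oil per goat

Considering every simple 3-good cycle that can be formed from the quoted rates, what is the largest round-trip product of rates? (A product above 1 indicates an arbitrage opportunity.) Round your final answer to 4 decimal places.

reed→goat→oil→reed: 0.2433 × 4.983 × 0.7757 = 0.94043
goat→oil→barley→goat: 4.983 × 0.5925 × 0.3124 = 0.92234
timber→oil→barley→timber: 5.817 × 0.5925 × 0.2606 = 0.89818
reed→goat→timber→reed: 0.2433 × 0.8211 × 4.491 = 0.89718
reed→barley→timber→reed: 0.7235 × 0.2606 × 4.491 = 0.84675
Maximum is reed→goat→oil→reed at 0.9404; no arbitrage — every cycle loses value.

0.9404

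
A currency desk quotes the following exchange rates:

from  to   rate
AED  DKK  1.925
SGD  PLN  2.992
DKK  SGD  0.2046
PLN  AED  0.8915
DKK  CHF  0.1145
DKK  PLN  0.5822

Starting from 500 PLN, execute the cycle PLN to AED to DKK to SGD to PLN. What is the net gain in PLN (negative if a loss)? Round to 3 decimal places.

25.278

500 PLN × 0.8915 = 445.75 AED
445.75 AED × 1.925 = 858.06875 DKK
858.06875 DKK × 0.2046 = 175.56086625 SGD
175.56086625 SGD × 2.992 = 525.27811182 PLN
Net change: 525.27811182 − 500 = 25.27811182 PLN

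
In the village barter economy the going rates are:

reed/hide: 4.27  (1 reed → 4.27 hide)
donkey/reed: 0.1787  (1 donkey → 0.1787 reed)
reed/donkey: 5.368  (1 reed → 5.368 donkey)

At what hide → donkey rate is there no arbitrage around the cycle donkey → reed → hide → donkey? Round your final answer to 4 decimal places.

1.3105

Known legs of the cycle: 0.1787 × 4.27 = 0.763049
For no arbitrage the full-cycle product must be 1, so the missing rate is 1 / 0.763049 ≈ 1.310532.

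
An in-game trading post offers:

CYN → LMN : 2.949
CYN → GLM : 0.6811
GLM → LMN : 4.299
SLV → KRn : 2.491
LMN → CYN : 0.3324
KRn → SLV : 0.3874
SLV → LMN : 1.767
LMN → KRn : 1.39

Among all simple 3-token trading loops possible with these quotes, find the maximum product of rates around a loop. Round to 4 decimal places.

0.9733

GLM→LMN→CYN→GLM: 4.299 × 0.3324 × 0.6811 = 0.97328
KRn→SLV→LMN→KRn: 0.3874 × 1.767 × 1.39 = 0.95150
Maximum is GLM→LMN→CYN→GLM at 0.9733; no arbitrage — every cycle loses value.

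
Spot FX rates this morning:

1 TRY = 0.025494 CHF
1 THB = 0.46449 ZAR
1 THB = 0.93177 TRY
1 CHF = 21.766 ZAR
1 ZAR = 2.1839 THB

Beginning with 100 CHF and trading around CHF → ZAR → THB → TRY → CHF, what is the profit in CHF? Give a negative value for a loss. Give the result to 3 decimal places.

100 CHF × 21.766 = 2176.6 ZAR
2176.6 ZAR × 2.1839 = 4753.47674 THB
4753.47674 THB × 0.93177 = 4429.1470220298 TRY
4429.1470220298 TRY × 0.025494 = 112.9166741796277212 CHF
Net change: 112.9166741796277212 − 100 = 12.9166741796277212 CHF

12.917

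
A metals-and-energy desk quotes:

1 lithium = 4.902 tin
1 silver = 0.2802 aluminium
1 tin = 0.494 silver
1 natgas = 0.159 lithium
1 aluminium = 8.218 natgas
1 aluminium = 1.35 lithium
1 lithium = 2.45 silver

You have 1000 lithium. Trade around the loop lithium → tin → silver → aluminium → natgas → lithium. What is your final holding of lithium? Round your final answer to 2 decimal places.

1000 lithium × 4.902 = 4902 tin
4902 tin × 0.494 = 2421.588 silver
2421.588 silver × 0.2802 = 678.5289576 aluminium
678.5289576 aluminium × 8.218 = 5576.1509735568 natgas
5576.1509735568 natgas × 0.159 = 886.6080047955312 lithium

886.61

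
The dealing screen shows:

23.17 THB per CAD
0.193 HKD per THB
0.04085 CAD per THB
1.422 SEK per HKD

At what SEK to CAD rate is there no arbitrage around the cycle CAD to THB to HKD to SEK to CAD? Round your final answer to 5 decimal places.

0.15726

Known legs of the cycle: 23.17 × 0.193 × 1.422 = 6.35891382
For no arbitrage the full-cycle product must be 1, so the missing rate is 1 / 6.35891382 ≈ 0.1572596.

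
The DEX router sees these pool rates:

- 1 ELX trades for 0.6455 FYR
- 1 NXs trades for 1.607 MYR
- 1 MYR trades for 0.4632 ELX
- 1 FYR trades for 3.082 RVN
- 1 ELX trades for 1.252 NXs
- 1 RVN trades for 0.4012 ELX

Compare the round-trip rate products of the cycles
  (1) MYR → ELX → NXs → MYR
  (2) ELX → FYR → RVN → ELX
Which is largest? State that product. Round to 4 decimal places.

0.9319

(1) 0.4632 × 1.252 × 1.607 = 0.93194
(2) 0.6455 × 3.082 × 0.4012 = 0.79816
Highest is cycle (1) at 0.9319 (≤1, no arbitrage).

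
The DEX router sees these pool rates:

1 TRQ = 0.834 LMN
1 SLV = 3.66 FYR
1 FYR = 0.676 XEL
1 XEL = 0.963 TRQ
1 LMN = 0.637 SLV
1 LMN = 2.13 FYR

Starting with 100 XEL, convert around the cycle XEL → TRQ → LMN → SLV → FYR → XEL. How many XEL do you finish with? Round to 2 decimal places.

126.58

100 XEL × 0.963 = 96.3 TRQ
96.3 TRQ × 0.834 = 80.3142 LMN
80.3142 LMN × 0.637 = 51.1601454 SLV
51.1601454 SLV × 3.66 = 187.246132164 FYR
187.246132164 FYR × 0.676 = 126.578385342864 XEL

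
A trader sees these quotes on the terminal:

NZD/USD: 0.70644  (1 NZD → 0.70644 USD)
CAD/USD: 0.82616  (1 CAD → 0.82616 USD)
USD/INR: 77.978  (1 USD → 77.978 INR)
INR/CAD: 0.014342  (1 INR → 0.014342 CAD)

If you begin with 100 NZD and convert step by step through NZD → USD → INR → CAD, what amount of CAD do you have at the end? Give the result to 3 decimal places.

79.005

100 NZD × 0.70644 = 70.644 USD
70.644 USD × 77.978 = 5508.677832 INR
5508.677832 INR × 0.014342 = 79.005457466544 CAD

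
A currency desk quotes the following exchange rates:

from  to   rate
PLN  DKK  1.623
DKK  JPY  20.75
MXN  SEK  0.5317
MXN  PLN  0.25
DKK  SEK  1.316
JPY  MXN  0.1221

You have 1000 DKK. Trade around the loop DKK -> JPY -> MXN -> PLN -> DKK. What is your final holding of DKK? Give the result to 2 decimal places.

1028.00

1000 DKK × 20.75 = 20750 JPY
20750 JPY × 0.1221 = 2533.575 MXN
2533.575 MXN × 0.25 = 633.39375 PLN
633.39375 PLN × 1.623 = 1027.99805625 DKK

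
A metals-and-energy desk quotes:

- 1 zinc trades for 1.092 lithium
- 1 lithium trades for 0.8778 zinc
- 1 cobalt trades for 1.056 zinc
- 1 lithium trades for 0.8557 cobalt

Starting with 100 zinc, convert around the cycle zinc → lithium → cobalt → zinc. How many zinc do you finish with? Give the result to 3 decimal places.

100 zinc × 1.092 = 109.2 lithium
109.2 lithium × 0.8557 = 93.44244 cobalt
93.44244 cobalt × 1.056 = 98.67521664 zinc

98.675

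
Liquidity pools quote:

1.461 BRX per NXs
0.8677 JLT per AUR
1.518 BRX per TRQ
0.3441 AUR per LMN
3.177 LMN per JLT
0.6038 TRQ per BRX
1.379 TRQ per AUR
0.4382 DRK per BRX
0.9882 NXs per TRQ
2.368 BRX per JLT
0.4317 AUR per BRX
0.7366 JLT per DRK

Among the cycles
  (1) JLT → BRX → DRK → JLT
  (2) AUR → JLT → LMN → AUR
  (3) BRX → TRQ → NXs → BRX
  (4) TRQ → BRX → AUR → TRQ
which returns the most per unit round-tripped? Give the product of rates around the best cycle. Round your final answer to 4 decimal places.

(1) 2.368 × 0.4382 × 0.7366 = 0.76434
(2) 0.8677 × 3.177 × 0.3441 = 0.94857
(3) 0.6038 × 0.9882 × 1.461 = 0.87174
(4) 1.518 × 0.4317 × 1.379 = 0.90369
Highest is cycle (2) at 0.9486 (≤1, no arbitrage).

0.9486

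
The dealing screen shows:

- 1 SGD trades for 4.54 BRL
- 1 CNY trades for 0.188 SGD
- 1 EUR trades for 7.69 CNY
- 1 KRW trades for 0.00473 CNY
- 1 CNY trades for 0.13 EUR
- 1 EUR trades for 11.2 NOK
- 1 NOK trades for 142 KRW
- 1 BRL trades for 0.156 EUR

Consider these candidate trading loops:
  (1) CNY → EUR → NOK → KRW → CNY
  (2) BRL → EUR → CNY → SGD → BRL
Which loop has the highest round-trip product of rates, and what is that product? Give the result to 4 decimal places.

(1) 0.13 × 11.2 × 142 × 0.00473 = 0.97794
(2) 0.156 × 7.69 × 0.188 × 4.54 = 1.02392
Highest is cycle (2) at 1.0239 (>1, arbitrage).

1.0239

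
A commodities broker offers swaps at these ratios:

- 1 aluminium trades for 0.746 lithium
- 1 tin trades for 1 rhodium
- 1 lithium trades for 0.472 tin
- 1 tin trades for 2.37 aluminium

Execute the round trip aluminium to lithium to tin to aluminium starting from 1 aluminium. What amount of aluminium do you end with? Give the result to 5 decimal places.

0.83451

1 aluminium × 0.746 = 0.746 lithium
0.746 lithium × 0.472 = 0.352112 tin
0.352112 tin × 2.37 = 0.83450544 aluminium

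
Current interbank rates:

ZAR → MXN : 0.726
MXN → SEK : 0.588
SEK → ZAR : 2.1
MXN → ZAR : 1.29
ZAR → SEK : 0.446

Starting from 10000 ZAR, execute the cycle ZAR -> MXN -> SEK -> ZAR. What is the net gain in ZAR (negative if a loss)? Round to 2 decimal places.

-1035.35

10000 ZAR × 0.726 = 7260 MXN
7260 MXN × 0.588 = 4268.88 SEK
4268.88 SEK × 2.1 = 8964.648 ZAR
Net change: 8964.648 − 10000 = -1035.352 ZAR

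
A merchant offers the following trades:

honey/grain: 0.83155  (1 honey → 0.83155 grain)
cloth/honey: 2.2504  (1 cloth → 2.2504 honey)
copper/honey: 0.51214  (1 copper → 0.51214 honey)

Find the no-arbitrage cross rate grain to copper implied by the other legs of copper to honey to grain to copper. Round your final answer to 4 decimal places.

2.3481

Known legs of the cycle: 0.51214 × 0.83155 = 0.425870017
For no arbitrage the full-cycle product must be 1, so the missing rate is 1 / 0.425870017 ≈ 2.348134.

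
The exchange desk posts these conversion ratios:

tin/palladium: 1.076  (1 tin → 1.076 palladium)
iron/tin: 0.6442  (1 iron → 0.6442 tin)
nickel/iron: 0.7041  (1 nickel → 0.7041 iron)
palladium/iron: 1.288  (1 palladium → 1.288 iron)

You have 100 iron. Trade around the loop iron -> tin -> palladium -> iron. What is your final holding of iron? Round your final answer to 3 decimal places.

100 iron × 0.6442 = 64.42 tin
64.42 tin × 1.076 = 69.31592 palladium
69.31592 palladium × 1.288 = 89.27890496 iron

89.279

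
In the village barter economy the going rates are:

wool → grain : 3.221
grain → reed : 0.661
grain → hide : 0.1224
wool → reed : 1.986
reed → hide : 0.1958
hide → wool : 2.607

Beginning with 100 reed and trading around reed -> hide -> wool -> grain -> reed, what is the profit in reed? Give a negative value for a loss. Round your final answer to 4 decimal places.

8.6791

100 reed × 0.1958 = 19.58 hide
19.58 hide × 2.607 = 51.04506 wool
51.04506 wool × 3.221 = 164.41613826 grain
164.41613826 grain × 0.661 = 108.67906738986 reed
Net change: 108.67906738986 − 100 = 8.67906738986 reed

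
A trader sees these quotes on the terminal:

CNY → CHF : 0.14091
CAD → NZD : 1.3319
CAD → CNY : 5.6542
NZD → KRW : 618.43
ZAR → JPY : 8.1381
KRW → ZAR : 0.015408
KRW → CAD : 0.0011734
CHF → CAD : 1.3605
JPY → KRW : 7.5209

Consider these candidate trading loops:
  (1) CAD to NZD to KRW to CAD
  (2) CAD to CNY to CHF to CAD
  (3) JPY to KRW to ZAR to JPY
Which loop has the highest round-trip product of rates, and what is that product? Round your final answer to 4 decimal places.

(1) 1.3319 × 618.43 × 0.0011734 = 0.96651
(2) 5.6542 × 0.14091 × 1.3605 = 1.08396
(3) 7.5209 × 0.015408 × 8.1381 = 0.94306
Highest is cycle (2) at 1.0840 (>1, arbitrage).

1.0840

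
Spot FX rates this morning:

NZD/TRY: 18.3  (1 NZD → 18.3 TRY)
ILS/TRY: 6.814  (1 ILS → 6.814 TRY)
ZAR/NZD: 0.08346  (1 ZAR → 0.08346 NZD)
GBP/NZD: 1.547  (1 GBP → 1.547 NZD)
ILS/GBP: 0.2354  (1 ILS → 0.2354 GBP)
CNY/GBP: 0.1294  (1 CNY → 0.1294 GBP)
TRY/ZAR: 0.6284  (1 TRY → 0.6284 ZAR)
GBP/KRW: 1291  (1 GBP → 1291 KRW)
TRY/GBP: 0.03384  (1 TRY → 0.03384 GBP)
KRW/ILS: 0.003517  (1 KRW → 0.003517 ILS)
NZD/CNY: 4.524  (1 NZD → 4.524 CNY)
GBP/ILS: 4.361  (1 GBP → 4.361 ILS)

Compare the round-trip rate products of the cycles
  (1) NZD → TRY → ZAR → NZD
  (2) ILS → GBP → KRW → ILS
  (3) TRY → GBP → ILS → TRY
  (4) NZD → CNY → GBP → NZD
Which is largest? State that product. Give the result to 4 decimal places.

1.0688

(1) 18.3 × 0.6284 × 0.08346 = 0.95977
(2) 0.2354 × 1291 × 0.003517 = 1.06882
(3) 0.03384 × 4.361 × 6.814 = 1.00558
(4) 4.524 × 0.1294 × 1.547 = 0.90562
Highest is cycle (2) at 1.0688 (>1, arbitrage).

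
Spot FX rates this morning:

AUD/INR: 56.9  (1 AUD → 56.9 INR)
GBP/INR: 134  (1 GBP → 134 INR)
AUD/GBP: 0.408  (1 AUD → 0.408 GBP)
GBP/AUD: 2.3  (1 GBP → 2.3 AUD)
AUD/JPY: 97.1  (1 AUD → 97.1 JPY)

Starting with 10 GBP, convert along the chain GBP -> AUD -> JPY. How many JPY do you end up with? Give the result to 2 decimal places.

2233.30

10 GBP × 2.3 = 23 AUD
23 AUD × 97.1 = 2233.3 JPY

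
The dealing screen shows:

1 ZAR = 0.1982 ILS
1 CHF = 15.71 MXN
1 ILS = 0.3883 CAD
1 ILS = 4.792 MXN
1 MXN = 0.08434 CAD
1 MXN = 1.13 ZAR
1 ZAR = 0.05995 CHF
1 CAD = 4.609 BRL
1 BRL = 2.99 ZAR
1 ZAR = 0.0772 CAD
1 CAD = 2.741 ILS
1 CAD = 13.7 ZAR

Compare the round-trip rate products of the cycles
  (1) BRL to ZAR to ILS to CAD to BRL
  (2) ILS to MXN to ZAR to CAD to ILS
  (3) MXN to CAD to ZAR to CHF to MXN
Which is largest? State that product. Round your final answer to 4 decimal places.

1.1458

(1) 2.99 × 0.1982 × 0.3883 × 4.609 = 1.06059
(2) 4.792 × 1.13 × 0.0772 × 2.741 = 1.14583
(3) 0.08434 × 13.7 × 0.05995 × 15.71 = 1.08823
Highest is cycle (2) at 1.1458 (>1, arbitrage).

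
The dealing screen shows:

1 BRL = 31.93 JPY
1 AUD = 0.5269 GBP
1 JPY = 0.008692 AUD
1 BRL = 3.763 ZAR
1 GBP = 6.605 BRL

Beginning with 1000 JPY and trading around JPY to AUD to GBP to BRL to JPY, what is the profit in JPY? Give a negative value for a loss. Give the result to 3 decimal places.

-34.128

1000 JPY × 0.008692 = 8.692 AUD
8.692 AUD × 0.5269 = 4.5798148 GBP
4.5798148 GBP × 6.605 = 30.249676754 BRL
30.249676754 BRL × 31.93 = 965.87217875522 JPY
Net change: 965.87217875522 − 1000 = -34.12782124478 JPY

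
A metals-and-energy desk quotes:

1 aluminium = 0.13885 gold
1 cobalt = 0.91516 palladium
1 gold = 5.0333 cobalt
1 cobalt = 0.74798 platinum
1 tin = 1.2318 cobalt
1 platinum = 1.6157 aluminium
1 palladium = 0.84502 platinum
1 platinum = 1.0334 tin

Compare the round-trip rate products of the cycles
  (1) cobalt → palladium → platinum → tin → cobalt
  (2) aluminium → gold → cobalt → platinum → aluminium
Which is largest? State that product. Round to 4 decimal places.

0.9844

(1) 0.91516 × 0.84502 × 1.0334 × 1.2318 = 0.98440
(2) 0.13885 × 5.0333 × 0.74798 × 1.6157 = 0.84460
Highest is cycle (1) at 0.9844 (≤1, no arbitrage).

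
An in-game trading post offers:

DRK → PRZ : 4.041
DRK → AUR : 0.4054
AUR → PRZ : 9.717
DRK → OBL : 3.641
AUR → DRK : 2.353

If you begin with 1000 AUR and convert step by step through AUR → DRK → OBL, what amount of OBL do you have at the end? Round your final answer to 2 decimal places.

1000 AUR × 2.353 = 2353 DRK
2353 DRK × 3.641 = 8567.273 OBL

8567.27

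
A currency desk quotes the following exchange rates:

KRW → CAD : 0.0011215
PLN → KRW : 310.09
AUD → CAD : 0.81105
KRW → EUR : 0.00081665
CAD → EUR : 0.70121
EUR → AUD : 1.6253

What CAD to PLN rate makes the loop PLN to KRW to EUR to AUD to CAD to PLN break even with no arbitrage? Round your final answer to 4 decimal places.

Known legs of the cycle: 310.09 × 0.00081665 × 1.6253 × 0.81105 = 0.3338142648654756525
For no arbitrage the full-cycle product must be 1, so the missing rate is 1 / 0.3338142648654756525 ≈ 2.995678.

2.9957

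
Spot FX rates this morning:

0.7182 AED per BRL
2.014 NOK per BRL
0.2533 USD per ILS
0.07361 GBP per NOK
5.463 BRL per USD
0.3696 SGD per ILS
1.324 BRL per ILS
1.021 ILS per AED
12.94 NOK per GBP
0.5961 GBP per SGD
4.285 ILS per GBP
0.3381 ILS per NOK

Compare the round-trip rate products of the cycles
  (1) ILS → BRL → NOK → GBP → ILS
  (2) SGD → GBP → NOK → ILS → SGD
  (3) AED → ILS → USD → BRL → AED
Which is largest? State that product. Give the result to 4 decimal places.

1.0147

(1) 1.324 × 2.014 × 0.07361 × 4.285 = 0.84108
(2) 0.5961 × 12.94 × 0.3381 × 0.3696 = 0.96390
(3) 1.021 × 0.2533 × 5.463 × 0.7182 = 1.01470
Highest is cycle (3) at 1.0147 (>1, arbitrage).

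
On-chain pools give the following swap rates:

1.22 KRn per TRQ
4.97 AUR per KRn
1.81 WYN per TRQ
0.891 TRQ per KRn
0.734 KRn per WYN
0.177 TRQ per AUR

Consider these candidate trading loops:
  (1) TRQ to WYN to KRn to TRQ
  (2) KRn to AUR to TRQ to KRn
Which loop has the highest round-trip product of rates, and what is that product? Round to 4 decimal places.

1.1837

(1) 1.81 × 0.734 × 0.891 = 1.18373
(2) 4.97 × 0.177 × 1.22 = 1.07322
Highest is cycle (1) at 1.1837 (>1, arbitrage).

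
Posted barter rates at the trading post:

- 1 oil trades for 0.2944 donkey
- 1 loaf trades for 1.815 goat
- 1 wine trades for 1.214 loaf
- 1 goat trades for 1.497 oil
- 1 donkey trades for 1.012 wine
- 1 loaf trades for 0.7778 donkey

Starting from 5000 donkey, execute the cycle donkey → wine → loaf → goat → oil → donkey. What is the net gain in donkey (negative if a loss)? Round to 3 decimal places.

-86.336

5000 donkey × 1.012 = 5060 wine
5060 wine × 1.214 = 6142.84 loaf
6142.84 loaf × 1.815 = 11149.2546 goat
11149.2546 goat × 1.497 = 16690.4341362 oil
16690.4341362 oil × 0.2944 = 4913.66380969728 donkey
Net change: 4913.66380969728 − 5000 = -86.33619030272 donkey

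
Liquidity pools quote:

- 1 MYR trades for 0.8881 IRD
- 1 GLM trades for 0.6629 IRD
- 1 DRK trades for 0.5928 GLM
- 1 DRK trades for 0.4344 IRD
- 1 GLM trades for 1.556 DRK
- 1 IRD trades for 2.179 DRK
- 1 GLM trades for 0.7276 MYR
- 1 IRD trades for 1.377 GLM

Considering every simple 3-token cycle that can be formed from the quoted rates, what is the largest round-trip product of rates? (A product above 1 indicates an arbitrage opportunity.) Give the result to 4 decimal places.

DRK→IRD→GLM→DRK: 0.4344 × 1.377 × 1.556 = 0.93075
GLM→MYR→IRD→GLM: 0.7276 × 0.8881 × 1.377 = 0.88979
DRK→GLM→IRD→DRK: 0.5928 × 0.6629 × 2.179 = 0.85628
Maximum is DRK→IRD→GLM→DRK at 0.9308; no arbitrage — every cycle loses value.

0.9308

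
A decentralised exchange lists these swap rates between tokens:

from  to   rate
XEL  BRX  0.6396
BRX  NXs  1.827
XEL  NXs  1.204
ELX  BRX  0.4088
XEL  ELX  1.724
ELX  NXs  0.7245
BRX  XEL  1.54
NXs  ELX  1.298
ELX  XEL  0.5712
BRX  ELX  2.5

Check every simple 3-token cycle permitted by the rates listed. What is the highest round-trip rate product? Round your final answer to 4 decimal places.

ELX→BRX→XEL→ELX: 0.4088 × 1.54 × 1.724 = 1.08535
ELX→BRX→NXs→ELX: 0.4088 × 1.827 × 1.298 = 0.96945
ELX→XEL→BRX→ELX: 0.5712 × 0.6396 × 2.5 = 0.91335
ELX→XEL→NXs→ELX: 0.5712 × 1.204 × 1.298 = 0.89267
Maximum is ELX→BRX→XEL→ELX at 1.0853; arbitrage exists.

1.0853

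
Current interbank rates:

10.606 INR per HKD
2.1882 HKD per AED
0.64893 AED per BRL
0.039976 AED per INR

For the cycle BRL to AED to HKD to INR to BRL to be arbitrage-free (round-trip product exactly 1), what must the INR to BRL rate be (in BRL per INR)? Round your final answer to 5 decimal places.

0.06640

Known legs of the cycle: 0.64893 × 2.1882 × 10.606 = 15.060399367356
For no arbitrage the full-cycle product must be 1, so the missing rate is 1 / 15.060399367356 ≈ 0.0663993.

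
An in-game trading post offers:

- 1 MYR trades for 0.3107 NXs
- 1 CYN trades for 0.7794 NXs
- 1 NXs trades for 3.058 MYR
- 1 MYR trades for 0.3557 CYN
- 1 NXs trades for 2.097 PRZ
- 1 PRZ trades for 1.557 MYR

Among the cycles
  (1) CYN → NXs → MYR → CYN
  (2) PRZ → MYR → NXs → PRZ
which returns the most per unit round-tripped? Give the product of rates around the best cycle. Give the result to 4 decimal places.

1.0144

(1) 0.7794 × 3.058 × 0.3557 = 0.84778
(2) 1.557 × 0.3107 × 2.097 = 1.01444
Highest is cycle (2) at 1.0144 (>1, arbitrage).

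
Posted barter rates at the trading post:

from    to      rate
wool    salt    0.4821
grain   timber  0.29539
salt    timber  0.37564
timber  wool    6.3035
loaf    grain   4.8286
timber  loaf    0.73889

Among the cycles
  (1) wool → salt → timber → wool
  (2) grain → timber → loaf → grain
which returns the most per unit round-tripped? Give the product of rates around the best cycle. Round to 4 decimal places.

1.1415

(1) 0.4821 × 0.37564 × 6.3035 = 1.14154
(2) 0.29539 × 0.73889 × 4.8286 = 1.05389
Highest is cycle (1) at 1.1415 (>1, arbitrage).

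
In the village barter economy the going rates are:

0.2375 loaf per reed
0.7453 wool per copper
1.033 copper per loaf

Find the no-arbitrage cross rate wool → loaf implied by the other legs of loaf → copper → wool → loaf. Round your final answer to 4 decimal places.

Known legs of the cycle: 1.033 × 0.7453 = 0.7698949
For no arbitrage the full-cycle product must be 1, so the missing rate is 1 / 0.7698949 ≈ 1.298879.

1.2989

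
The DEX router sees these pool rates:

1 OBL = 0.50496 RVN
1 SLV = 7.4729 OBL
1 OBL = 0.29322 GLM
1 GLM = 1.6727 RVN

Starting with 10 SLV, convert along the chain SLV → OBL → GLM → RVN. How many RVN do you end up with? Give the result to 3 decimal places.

36.652

10 SLV × 7.4729 = 74.729 OBL
74.729 OBL × 0.29322 = 21.91203738 GLM
21.91203738 GLM × 1.6727 = 36.652264925526 RVN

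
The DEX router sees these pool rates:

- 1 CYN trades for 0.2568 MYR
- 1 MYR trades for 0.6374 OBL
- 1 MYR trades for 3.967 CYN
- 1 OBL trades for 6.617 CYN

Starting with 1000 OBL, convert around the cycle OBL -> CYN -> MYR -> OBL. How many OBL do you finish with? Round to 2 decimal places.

1000 OBL × 6.617 = 6617 CYN
6617 CYN × 0.2568 = 1699.2456 MYR
1699.2456 MYR × 0.6374 = 1083.09914544 OBL

1083.10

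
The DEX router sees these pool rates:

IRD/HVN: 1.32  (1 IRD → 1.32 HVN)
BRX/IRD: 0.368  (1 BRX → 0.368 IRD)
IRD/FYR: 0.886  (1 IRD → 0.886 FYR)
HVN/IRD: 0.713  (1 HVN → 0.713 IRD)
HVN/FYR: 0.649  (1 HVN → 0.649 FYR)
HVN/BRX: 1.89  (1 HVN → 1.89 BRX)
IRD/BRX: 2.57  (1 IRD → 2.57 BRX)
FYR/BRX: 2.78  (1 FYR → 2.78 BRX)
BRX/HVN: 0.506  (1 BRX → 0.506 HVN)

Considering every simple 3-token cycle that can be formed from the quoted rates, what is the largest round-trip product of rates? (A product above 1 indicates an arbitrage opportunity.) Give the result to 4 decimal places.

HVN→IRD→BRX→HVN: 0.713 × 2.57 × 0.506 = 0.92720
HVN→BRX→IRD→HVN: 1.89 × 0.368 × 1.32 = 0.91809
FYR→BRX→HVN→FYR: 2.78 × 0.506 × 0.649 = 0.91294
FYR→BRX→IRD→FYR: 2.78 × 0.368 × 0.886 = 0.90641
Maximum is HVN→IRD→BRX→HVN at 0.9272; no arbitrage — every cycle loses value.

0.9272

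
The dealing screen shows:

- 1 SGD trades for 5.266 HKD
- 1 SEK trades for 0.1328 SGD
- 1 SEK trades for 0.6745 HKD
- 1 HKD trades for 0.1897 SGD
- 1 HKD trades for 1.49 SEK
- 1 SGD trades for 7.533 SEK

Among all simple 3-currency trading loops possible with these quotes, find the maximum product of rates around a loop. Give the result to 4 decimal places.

1.0420

HKD→SEK→SGD→HKD: 1.49 × 0.1328 × 5.266 = 1.04199
HKD→SGD→SEK→HKD: 0.1897 × 7.533 × 0.6745 = 0.96387
Maximum is HKD→SEK→SGD→HKD at 1.0420; arbitrage exists.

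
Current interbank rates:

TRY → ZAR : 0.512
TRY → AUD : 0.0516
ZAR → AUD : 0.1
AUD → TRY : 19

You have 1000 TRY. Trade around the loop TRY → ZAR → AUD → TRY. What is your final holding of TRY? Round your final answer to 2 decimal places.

1000 TRY × 0.512 = 512 ZAR
512 ZAR × 0.1 = 51.2 AUD
51.2 AUD × 19 = 972.8 TRY

972.80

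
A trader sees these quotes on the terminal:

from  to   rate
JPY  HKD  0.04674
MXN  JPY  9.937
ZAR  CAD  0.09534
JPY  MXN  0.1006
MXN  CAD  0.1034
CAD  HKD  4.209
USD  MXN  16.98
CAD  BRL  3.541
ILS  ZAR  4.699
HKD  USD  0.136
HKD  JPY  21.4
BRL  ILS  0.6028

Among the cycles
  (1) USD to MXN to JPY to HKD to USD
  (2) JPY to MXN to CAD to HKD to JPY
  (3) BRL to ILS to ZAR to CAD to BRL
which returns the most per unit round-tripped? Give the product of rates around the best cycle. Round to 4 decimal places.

(1) 16.98 × 9.937 × 0.04674 × 0.136 = 1.07256
(2) 0.1006 × 0.1034 × 4.209 × 21.4 = 0.93694
(3) 0.6028 × 4.699 × 0.09534 × 3.541 = 0.95627
Highest is cycle (1) at 1.0726 (>1, arbitrage).

1.0726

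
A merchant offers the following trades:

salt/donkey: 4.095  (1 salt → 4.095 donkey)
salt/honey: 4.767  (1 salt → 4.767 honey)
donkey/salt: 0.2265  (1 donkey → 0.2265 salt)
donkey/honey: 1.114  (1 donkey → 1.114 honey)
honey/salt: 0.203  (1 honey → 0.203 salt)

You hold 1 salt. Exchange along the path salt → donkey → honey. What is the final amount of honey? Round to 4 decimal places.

1 salt × 4.095 = 4.095 donkey
4.095 donkey × 1.114 = 4.56183 honey

4.5618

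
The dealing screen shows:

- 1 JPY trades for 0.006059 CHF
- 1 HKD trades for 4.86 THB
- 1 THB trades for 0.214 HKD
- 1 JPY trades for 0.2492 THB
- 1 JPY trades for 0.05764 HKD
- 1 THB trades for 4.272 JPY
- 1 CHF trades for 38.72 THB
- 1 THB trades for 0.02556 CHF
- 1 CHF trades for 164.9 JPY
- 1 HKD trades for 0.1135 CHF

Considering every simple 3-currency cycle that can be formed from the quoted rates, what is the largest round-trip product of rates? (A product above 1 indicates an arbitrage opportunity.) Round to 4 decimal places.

JPY→HKD→THB→JPY: 0.05764 × 4.86 × 4.272 = 1.19672
JPY→HKD→CHF→JPY: 0.05764 × 0.1135 × 164.9 = 1.07880
JPY→THB→CHF→JPY: 0.2492 × 0.02556 × 164.9 = 1.05034
JPY→CHF→THB→JPY: 0.006059 × 38.72 × 4.272 = 1.00223
HKD→CHF→THB→HKD: 0.1135 × 38.72 × 0.214 = 0.94047
Maximum is JPY→HKD→THB→JPY at 1.1967; arbitrage exists.

1.1967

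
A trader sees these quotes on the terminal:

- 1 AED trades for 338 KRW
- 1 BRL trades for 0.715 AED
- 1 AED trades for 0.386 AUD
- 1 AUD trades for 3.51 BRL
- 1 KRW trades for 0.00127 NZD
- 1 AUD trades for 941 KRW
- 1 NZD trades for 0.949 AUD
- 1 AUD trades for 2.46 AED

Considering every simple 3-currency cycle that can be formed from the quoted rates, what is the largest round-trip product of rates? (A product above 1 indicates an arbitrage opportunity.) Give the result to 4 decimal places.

AUD→KRW→NZD→AUD: 941 × 0.00127 × 0.949 = 1.13412
AUD→BRL→AED→AUD: 3.51 × 0.715 × 0.386 = 0.96872
Maximum is AUD→KRW→NZD→AUD at 1.1341; arbitrage exists.

1.1341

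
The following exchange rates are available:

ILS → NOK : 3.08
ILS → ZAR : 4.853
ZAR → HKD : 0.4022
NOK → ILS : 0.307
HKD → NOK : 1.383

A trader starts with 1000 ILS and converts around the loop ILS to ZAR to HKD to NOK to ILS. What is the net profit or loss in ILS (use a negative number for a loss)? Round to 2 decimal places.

1000 ILS × 4.853 = 4853 ZAR
4853 ZAR × 0.4022 = 1951.8766 HKD
1951.8766 HKD × 1.383 = 2699.4453378 NOK
2699.4453378 NOK × 0.307 = 828.7297187046 ILS
Net change: 828.7297187046 − 1000 = -171.2702812954 ILS

-171.27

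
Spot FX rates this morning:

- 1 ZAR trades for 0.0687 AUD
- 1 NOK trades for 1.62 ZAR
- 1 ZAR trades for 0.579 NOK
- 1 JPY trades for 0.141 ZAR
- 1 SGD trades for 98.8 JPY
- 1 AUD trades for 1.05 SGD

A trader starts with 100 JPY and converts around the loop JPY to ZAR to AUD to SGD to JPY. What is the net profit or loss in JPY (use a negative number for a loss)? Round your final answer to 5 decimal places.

100 JPY × 0.141 = 14.1 ZAR
14.1 ZAR × 0.0687 = 0.96867 AUD
0.96867 AUD × 1.05 = 1.0171035 SGD
1.0171035 SGD × 98.8 = 100.4898258 JPY
Net change: 100.4898258 − 100 = 0.4898258 JPY

0.48983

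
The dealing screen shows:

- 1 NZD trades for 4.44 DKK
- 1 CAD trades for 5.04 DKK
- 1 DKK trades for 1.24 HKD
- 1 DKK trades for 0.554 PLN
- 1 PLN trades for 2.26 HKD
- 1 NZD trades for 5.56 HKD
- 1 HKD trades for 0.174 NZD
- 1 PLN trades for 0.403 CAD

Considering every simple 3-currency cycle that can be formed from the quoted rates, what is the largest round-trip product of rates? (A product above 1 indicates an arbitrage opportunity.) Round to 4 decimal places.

1.1252

PLN→CAD→DKK→PLN: 0.403 × 5.04 × 0.554 = 1.12524
HKD→NZD→DKK→HKD: 0.174 × 4.44 × 1.24 = 0.95797
Maximum is PLN→CAD→DKK→PLN at 1.1252; arbitrage exists.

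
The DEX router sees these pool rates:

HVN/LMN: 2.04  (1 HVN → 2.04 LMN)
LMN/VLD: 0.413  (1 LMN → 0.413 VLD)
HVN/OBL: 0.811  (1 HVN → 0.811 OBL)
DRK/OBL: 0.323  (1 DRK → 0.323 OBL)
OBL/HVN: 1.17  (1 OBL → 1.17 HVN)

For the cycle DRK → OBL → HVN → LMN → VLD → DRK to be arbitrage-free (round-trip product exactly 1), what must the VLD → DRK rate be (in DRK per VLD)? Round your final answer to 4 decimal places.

Known legs of the cycle: 0.323 × 1.17 × 2.04 × 0.413 = 0.3183967332
For no arbitrage the full-cycle product must be 1, so the missing rate is 1 / 0.3183967332 ≈ 3.140736.

3.1407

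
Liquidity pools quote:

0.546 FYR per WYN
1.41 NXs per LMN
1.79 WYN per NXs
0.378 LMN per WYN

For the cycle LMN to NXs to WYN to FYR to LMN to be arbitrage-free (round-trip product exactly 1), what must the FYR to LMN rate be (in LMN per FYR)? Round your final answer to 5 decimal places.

0.72566

Known legs of the cycle: 1.41 × 1.79 × 0.546 = 1.3780494
For no arbitrage the full-cycle product must be 1, so the missing rate is 1 / 1.3780494 ≈ 0.7256634.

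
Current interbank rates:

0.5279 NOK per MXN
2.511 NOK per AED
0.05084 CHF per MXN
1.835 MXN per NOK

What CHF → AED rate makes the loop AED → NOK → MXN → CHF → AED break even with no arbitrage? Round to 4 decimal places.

Known legs of the cycle: 2.511 × 1.835 × 0.05084 = 0.2342547054
For no arbitrage the full-cycle product must be 1, so the missing rate is 1 / 0.2342547054 ≈ 4.268858.

4.2689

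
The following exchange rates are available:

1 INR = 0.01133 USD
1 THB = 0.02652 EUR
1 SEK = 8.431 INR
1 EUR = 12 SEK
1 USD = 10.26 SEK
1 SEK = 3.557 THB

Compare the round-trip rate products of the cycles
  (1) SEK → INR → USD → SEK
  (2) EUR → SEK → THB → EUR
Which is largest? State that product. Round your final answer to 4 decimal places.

(1) 8.431 × 0.01133 × 10.26 = 0.98007
(2) 12 × 3.557 × 0.02652 = 1.13198
Highest is cycle (2) at 1.1320 (>1, arbitrage).

1.1320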